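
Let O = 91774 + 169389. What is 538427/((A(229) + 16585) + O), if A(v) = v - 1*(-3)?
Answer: 538427/277980 ≈ 1.9369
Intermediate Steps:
O = 261163
A(v) = 3 + v (A(v) = v + 3 = 3 + v)
538427/((A(229) + 16585) + O) = 538427/(((3 + 229) + 16585) + 261163) = 538427/((232 + 16585) + 261163) = 538427/(16817 + 261163) = 538427/277980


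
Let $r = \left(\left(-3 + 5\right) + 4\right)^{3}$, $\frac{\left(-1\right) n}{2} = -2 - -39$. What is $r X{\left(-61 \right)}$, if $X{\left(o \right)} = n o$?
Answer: $975024$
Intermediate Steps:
$n = -74$ ($n = - 2 \left(-2 - -39\right) = - 2 \left(-2 + 39\right) = \left(-2\right) 37 = -74$)
$r = 216$ ($r = \left(2 + 4\right)^{3} = 6^{3} = 216$)
$X{\left(o \right)} = - 74 o$
$r X{\left(-61 \right)} = 216 \left(\left(-74\right) \left(-61\right)\right) = 216 \cdot 4514 = 975024$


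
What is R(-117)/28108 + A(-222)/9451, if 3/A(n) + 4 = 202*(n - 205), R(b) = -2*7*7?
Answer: -9986508926/2864290781833 ≈ -0.0034866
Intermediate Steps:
R(b) = -98 (R(b) = -14*7 = -98)
A(n) = 3/(-41414 + 202*n) (A(n) = 3/(-4 + 202*(n - 205)) = 3/(-4 + 202*(-205 + n)) = 3/(-4 + (-41410 + 202*n)) = 3/(-41414 + 202*n))
R(-117)/28108 + A(-222)/9451 = -98/28108 + (3/(2*(-20707 + 101*(-222))))/9451 = -98*1/28108 + (3/(2*(-20707 - 22422)))*(1/9451) = -49/14054 + ((3/2)/(-43129))*(1/9451) = -49/14054 + ((3/2)*(-1/43129))*(1/9451) = -49/14054 - 3/86258*1/9451 = -49/14054 - 3/815224358 = -9986508926/2864290781833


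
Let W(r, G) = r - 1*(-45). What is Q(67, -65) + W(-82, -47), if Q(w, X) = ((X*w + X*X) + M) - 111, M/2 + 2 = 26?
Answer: -230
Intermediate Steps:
M = 48 (M = -4 + 2*26 = -4 + 52 = 48)
W(r, G) = 45 + r (W(r, G) = r + 45 = 45 + r)
Q(w, X) = -63 + X**2 + X*w (Q(w, X) = ((X*w + X*X) + 48) - 111 = ((X*w + X**2) + 48) - 111 = ((X**2 + X*w) + 48) - 111 = (48 + X**2 + X*w) - 111 = -63 + X**2 + X*w)
Q(67, -65) + W(-82, -47) = (-63 + (-65)**2 - 65*67) + (45 - 82) = (-63 + 4225 - 4355) - 37 = -193 - 37 = -230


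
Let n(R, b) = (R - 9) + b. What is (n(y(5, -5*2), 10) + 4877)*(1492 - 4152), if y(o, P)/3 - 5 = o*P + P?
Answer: -12536580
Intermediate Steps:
y(o, P) = 15 + 3*P + 3*P*o (y(o, P) = 15 + 3*(o*P + P) = 15 + 3*(P*o + P) = 15 + 3*(P + P*o) = 15 + (3*P + 3*P*o) = 15 + 3*P + 3*P*o)
n(R, b) = -9 + R + b (n(R, b) = (-9 + R) + b = -9 + R + b)
(n(y(5, -5*2), 10) + 4877)*(1492 - 4152) = ((-9 + (15 + 3*(-5*2) + 3*(-5*2)*5) + 10) + 4877)*(1492 - 4152) = ((-9 + (15 + 3*(-10) + 3*(-10)*5) + 10) + 4877)*(-2660) = ((-9 + (15 - 30 - 150) + 10) + 4877)*(-2660) = ((-9 - 165 + 10) + 4877)*(-2660) = (-164 + 4877)*(-2660) = 4713*(-2660) = -12536580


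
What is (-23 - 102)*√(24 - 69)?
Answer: -375*I*√5 ≈ -838.53*I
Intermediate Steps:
(-23 - 102)*√(24 - 69) = -375*I*√5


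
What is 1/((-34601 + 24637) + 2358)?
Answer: -1/7606 ≈ -0.00013148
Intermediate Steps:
1/((-34601 + 24637) + 2358) = 1/(-9964 + 2358) = 1/(-7606) = -1/7606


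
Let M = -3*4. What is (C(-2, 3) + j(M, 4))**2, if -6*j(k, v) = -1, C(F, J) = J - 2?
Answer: 49/36 ≈ 1.3611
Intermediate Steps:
C(F, J) = -2 + J
M = -12
j(k, v) = 1/6 (j(k, v) = -1/6*(-1) = 1/6)
(C(-2, 3) + j(M, 4))**2 = ((-2 + 3) + 1/6)**2 = (1 + 1/6)**2 = (7/6)**2 = 49/36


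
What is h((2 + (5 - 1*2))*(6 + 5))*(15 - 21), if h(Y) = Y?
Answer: -330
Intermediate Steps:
h((2 + (5 - 1*2))*(6 + 5))*(15 - 21) = ((2 + (5 - 1*2))*(6 + 5))*(15 - 21) = ((2 + (5 - 2))*11)*(-6) = ((2 + 3)*11)*(-6) = (5*11)*(-6) = 55*(-6) = -330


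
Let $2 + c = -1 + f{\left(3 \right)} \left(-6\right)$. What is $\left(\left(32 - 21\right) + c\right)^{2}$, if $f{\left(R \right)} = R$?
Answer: $100$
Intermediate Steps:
$c = -21$ ($c = -2 + \left(-1 + 3 \left(-6\right)\right) = -2 - 19 = -21$)
$\left(\left(32 - 21\right) + c\right)^{2} = \left(\left(32 - 21\right) - 21\right)^{2} = \left(11 - 21\right)^{2} = \left(-10\right)^{2} = 100$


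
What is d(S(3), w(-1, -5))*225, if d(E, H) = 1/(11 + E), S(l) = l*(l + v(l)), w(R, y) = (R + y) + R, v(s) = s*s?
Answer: 225/47 ≈ 4.7872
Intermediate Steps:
v(s) = s²
w(R, y) = y + 2*R
S(l) = l*(l + l²)
d(S(3), w(-1, -5))*225 = 225/(11 + 3²*(1 + 3)) = 225/(11 + 9*4) = 225/(11 + 36) = 225/47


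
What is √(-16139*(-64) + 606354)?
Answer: 5*√65570 ≈ 1280.3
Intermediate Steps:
√(-16139*(-64) + 606354) = √(1032896 + 606354) = √1639250 = 5*√65570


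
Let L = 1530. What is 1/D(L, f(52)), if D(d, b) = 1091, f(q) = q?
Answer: 1/1091 ≈ 0.00091659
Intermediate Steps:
1/D(L, f(52)) = 1/1091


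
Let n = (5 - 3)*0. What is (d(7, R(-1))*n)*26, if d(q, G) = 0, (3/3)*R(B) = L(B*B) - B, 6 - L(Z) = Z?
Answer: 0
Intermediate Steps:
L(Z) = 6 - Z
R(B) = 6 - B - B² (R(B) = (6 - B*B) - B = (6 - B²) - B = 6 - B - B²)
n = 0 (n = 2*0 = 0)
(d(7, R(-1))*n)*26 = (0*0)*26 = 0*26 = 0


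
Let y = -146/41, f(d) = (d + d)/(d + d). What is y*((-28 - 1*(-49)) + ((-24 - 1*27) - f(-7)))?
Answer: 4526/41 ≈ 110.39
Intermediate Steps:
f(d) = 1 (f(d) = (2*d)/((2*d)) = (2*d)*(1/(2*d)) = 1)
y = -146/41 (y = -146*1/41 = -146/41 ≈ -3.5610)
y*((-28 - 1*(-49)) + ((-24 - 1*27) - f(-7))) = -146*((-28 - 1*(-49)) + ((-24 - 1*27) - 1*1))/41 = -146*((-28 + 49) + ((-24 - 27) - 1))/41 = -146*(21 + (-51 - 1))/41 = -146*(21 - 52)/41 = -146/41*(-31) = 4526/41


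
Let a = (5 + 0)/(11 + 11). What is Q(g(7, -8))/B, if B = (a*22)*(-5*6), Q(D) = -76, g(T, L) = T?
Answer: 38/75 ≈ 0.50667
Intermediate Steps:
a = 5/22 ≈ 0.22727
B = -150 (B = ((5/22)*22)*(-5*6) = 5*(-30) = -150)
Q(g(7, -8))/B = -76/(-150) = -76*(-1/150) = 38/75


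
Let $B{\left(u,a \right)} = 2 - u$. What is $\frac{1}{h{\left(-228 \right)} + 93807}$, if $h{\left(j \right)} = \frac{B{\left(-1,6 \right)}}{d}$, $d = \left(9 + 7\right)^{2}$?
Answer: $\frac{256}{24014595} \approx 1.066 \cdot 10^{-5}$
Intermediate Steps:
$d = 256$ ($d = 16^{2} = 256$)
$h{\left(j \right)} = \frac{3}{256}$ ($h{\left(j \right)} = \frac{2 - -1}{256} = \left(2 + 1\right) \frac{1}{256} = 3 \cdot \frac{1}{256} = \frac{3}{256}$)
$\frac{1}{h{\left(-228 \right)} + 93807} = \frac{1}{\frac{3}{256} + 93807} = \frac{1}{\frac{24014595}{256}} = \frac{256}{24014595}$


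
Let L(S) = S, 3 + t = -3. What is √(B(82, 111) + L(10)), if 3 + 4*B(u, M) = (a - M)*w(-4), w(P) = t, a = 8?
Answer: √655/2 ≈ 12.796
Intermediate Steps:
t = -6 (t = -3 - 3 = -6)
w(P) = -6
B(u, M) = -51/4 + 3*M/2 (B(u, M) = -¾ + ((8 - M)*(-6))/4 = -¾ + (-48 + 6*M)/4 = -¾ + (-12 + 3*M/2) = -51/4 + 3*M/2)
√(B(82, 111) + L(10)) = √((-51/4 + (3/2)*111) + 10) = √((-51/4 + 333/2) + 10) = √(615/4 + 10) = √(655/4) = √655/2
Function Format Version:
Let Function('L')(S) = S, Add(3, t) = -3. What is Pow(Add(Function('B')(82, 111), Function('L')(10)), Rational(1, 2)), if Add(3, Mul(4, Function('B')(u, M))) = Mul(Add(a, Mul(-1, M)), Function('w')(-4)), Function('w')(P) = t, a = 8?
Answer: Mul(Rational(1, 2), Pow(655, Rational(1, 2))) ≈ 12.796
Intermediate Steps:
t = -6 (t = Add(-3, -3) = -6)
Function('w')(P) = -6
Function('B')(u, M) = Add(Rational(-51, 4), Mul(Rational(3, 2), M)) (Function('B')(u, M) = Add(Rational(-3, 4), Mul(Rational(1, 4), Mul(Add(8, Mul(-1, M)), -6))) = Add(Rational(-3, 4), Mul(Rational(1, 4), Add(-48, Mul(6, M)))) = Add(Rational(-3, 4), Add(-12, Mul(Rational(3, 2), M))) = Add(Rational(-51, 4), Mul(Rational(3, 2), M)))
Pow(Add(Function('B')(82, 111), Function('L')(10)), Rational(1, 2)) = Pow(Add(Add(Rational(-51, 4), Mul(Rational(3, 2), 111)), 10), Rational(1, 2)) = Pow(Add(Add(Rational(-51, 4), Rational(333, 2)), 10), Rational(1, 2)) = Pow(Add(Rational(615, 4), 10), Rational(1, 2)) = Pow(Rational(655, 4), Rational(1, 2)) = Mul(Rational(1, 2), Pow(655, Rational(1, 2)))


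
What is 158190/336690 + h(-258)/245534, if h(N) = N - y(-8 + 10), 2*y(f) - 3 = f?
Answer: 2583554381/5511256164 ≈ 0.46878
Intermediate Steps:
y(f) = 3/2 + f/2
h(N) = -5/2 + N (h(N) = N - (3/2 + (-8 + 10)/2) = N - (3/2 + (½)*2) = N - (3/2 + 1) = N - 1*5/2 = N - 5/2 = -5/2 + N)
158190/336690 + h(-258)/245534 = 158190/336690 + (-5/2 - 258)/245534 = 158190*(1/336690) - 521/2*1/245534 = 5273/11223 - 521/491068 = 2583554381/5511256164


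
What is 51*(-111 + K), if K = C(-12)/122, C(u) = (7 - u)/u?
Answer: -2762891/488 ≈ -5661.7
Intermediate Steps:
C(u) = (7 - u)/u
K = -19/1464 (K = ((7 - 1*(-12))/(-12))/122 = -(7 + 12)/12*(1/122) = -1/12*19*(1/122) = -19/12*1/122 = -19/1464 ≈ -0.012978)
51*(-111 + K) = 51*(-111 - 19/1464) = 51*(-162523/1464) = -2762891/488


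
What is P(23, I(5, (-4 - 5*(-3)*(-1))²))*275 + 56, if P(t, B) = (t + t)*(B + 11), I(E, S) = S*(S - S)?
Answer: 139206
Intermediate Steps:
I(E, S) = 0 (I(E, S) = S*0 = 0)
P(t, B) = 2*t*(11 + B) (P(t, B) = (2*t)*(11 + B) = 2*t*(11 + B))
P(23, I(5, (-4 - 5*(-3)*(-1))²))*275 + 56 = (2*23*(11 + 0))*275 + 56 = (2*23*11)*275 + 56 = 506*275 + 56 = 139150 + 56 = 139206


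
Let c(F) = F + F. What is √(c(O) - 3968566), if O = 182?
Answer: I*√3968202 ≈ 1992.0*I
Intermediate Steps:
c(F) = 2*F
√(c(O) - 3968566) = √(2*182 - 3968566) = √(364 - 3968566) = √(-3968202) = I*√3968202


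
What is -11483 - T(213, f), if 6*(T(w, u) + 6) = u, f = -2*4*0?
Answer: -11477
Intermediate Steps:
f = 0 (f = -8*0 = 0)
T(w, u) = -6 + u/6
-11483 - T(213, f) = -11483 - (-6 + (⅙)*0) = -11483 - (-6 + 0) = -11483 - 1*(-6) = -11483 + 6 = -11477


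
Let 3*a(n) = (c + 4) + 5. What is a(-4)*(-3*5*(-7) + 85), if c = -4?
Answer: 950/3 ≈ 316.67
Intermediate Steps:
a(n) = 5/3 (a(n) = ((-4 + 4) + 5)/3 = (0 + 5)/3 = (1/3)*5 = 5/3)
a(-4)*(-3*5*(-7) + 85) = 5*(-3*5*(-7) + 85)/3 = 5*(-15*(-7) + 85)/3 = 5*(105 + 85)/3 = (5/3)*190 = 950/3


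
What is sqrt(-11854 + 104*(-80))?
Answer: I*sqrt(20174) ≈ 142.04*I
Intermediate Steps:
sqrt(-11854 + 104*(-80)) = sqrt(-11854 - 8320) = sqrt(-20174) = I*sqrt(20174)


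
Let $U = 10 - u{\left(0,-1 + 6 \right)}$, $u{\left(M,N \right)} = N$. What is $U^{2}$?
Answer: $25$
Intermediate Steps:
$U = 5$ ($U = 10 - \left(-1 + 6\right) = 10 - 5 = 5$)
$U^{2} = 5^{2} = 25$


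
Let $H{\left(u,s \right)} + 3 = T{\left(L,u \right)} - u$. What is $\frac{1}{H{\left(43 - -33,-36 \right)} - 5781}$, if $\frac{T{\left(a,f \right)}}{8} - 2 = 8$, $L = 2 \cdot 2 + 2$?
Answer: $- \frac{1}{5780} \approx -0.00017301$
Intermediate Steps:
$L = 6$ ($L = 4 + 2 = 6$)
$T{\left(a,f \right)} = 80$ ($T{\left(a,f \right)} = 16 + 8 \cdot 8 = 16 + 64 = 80$)
$H{\left(u,s \right)} = 77 - u$ ($H{\left(u,s \right)} = -3 - \left(-80 + u\right) = 77 - u$)
$\frac{1}{H{\left(43 - -33,-36 \right)} - 5781} = \frac{1}{\left(77 - \left(43 - -33\right)\right) - 5781} = \frac{1}{\left(77 - \left(43 + 33\right)\right) - 5781} = \frac{1}{\left(77 - 76\right) - 5781} = \frac{1}{1 - 5781} = \frac{1}{-5780} = - \frac{1}{5780}$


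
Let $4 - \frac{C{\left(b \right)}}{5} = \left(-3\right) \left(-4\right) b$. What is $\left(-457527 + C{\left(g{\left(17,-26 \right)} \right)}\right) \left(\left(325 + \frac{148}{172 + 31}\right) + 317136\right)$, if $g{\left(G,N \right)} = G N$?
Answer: $- \frac{27774841279497}{203} \approx -1.3682 \cdot 10^{11}$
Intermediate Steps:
$C{\left(b \right)} = 20 - 60 b$ ($C{\left(b \right)} = 20 - 5 \left(-3\right) \left(-4\right) b = 20 - 5 \cdot 12 b = 20 - 60 b$)
$\left(-457527 + C{\left(g{\left(17,-26 \right)} \right)}\right) \left(\left(325 + \frac{148}{172 + 31}\right) + 317136\right) = \left(-457527 - \left(-20 + 60 \cdot 17 \left(-26\right)\right)\right) \left(\left(325 + \frac{148}{172 + 31}\right) + 317136\right) = \left(-457527 + \left(20 - -26520\right)\right) \left(\left(325 + \frac{148}{203}\right) + 317136\right) = \left(-457527 + \left(20 + 26520\right)\right) \left(\left(325 + 148 \cdot \frac{1}{203}\right) + 317136\right) = \left(-457527 + 26540\right) \left(\left(325 + \frac{148}{203}\right) + 317136\right) = - 430987 \left(\frac{66123}{203} + 317136\right) = \left(-430987\right) \frac{64444731}{203} = - \frac{27774841279497}{203}$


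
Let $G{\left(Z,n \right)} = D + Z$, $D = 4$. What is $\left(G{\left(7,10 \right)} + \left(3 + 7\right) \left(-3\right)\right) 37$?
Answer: $-703$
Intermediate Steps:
$G{\left(Z,n \right)} = 4 + Z$
$\left(G{\left(7,10 \right)} + \left(3 + 7\right) \left(-3\right)\right) 37 = \left(\left(4 + 7\right) + \left(3 + 7\right) \left(-3\right)\right) 37 = \left(11 + 10 \left(-3\right)\right) 37 = \left(11 - 30\right) 37 = \left(-19\right) 37 = -703$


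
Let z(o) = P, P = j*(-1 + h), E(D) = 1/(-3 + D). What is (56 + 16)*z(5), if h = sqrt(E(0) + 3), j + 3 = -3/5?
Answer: 1296/5 - 864*sqrt(6)/5 ≈ -164.07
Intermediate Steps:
j = -18/5 (j = -3 - 3/5 = -18/5 ≈ -3.6000)
h = 2*sqrt(6)/3 (h = sqrt(1/(-3 + 0) + 3) = sqrt(1/(-3) + 3) = sqrt(-1/3 + 3) = sqrt(8/3) = 2*sqrt(6)/3 ≈ 1.6330)
P = 18/5 - 12*sqrt(6)/5 (P = -18*(-1 + 2*sqrt(6)/3)/5 = 18/5 - 12*sqrt(6)/5 ≈ -2.2788)
z(o) = 18/5 - 12*sqrt(6)/5
(56 + 16)*z(5) = (56 + 16)*(18/5 - 12*sqrt(6)/5) = 72*(18/5 - 12*sqrt(6)/5) = 1296/5 - 864*sqrt(6)/5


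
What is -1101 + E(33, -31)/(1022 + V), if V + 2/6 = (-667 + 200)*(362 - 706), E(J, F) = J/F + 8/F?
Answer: -16553842302/15035279 ≈ -1101.0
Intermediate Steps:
E(J, F) = 8/F + J/F
V = 481943/3 (V = -⅓ + (-667 + 200)*(362 - 706) = -⅓ - 467*(-344) = -⅓ + 160648 = 481943/3 ≈ 1.6065e+5)
-1101 + E(33, -31)/(1022 + V) = -1101 + ((8 + 33)/(-31))/(1022 + 481943/3) = -1101 + (-1/31*41)/(485009/3) = -1101 - 41/31*3/485009 = -1101 - 123/15035279 = -16553842302/15035279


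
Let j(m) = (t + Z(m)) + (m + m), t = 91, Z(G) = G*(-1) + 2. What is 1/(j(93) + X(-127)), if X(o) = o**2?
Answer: 1/16315 ≈ 6.1293e-5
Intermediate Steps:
Z(G) = 2 - G (Z(G) = -G + 2 = 2 - G)
j(m) = 93 + m (j(m) = (91 + (2 - m)) + (m + m) = (93 - m) + 2*m = 93 + m)
1/(j(93) + X(-127)) = 1/((93 + 93) + (-127)**2) = 1/(186 + 16129) = 1/16315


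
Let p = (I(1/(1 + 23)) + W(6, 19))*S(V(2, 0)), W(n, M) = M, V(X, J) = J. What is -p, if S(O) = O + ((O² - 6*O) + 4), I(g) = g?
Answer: -457/6 ≈ -76.167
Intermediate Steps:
S(O) = 4 + O² - 5*O (S(O) = O + (4 + O² - 6*O) = 4 + O² - 5*O)
p = 457/6 (p = (1/(1 + 23) + 19)*(4 + 0² - 5*0) = (1/24 + 19)*(4 + 0 + 0) = (1/24 + 19)*4 = (457/24)*4 = 457/6 ≈ 76.167)
-p = -1*457/6 = -457/6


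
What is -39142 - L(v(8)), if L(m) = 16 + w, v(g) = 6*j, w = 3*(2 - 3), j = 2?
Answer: -39155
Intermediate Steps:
w = -3 (w = 3*(-1) = -3)
v(g) = 12 (v(g) = 6*2 = 12)
L(m) = 13 (L(m) = 16 - 3 = 13)
-39142 - L(v(8)) = -39142 - 1*13 = -39142 - 13 = -39155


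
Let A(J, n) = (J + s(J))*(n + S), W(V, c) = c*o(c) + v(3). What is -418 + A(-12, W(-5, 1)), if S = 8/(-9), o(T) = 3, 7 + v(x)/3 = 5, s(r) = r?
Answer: -974/3 ≈ -324.67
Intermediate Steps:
v(x) = -6 (v(x) = -21 + 3*5 = -21 + 15 = -6)
S = -8/9 (S = 8*(-1/9) = -8/9 ≈ -0.88889)
W(V, c) = -6 + 3*c (W(V, c) = c*3 - 6 = 3*c - 6 = -6 + 3*c)
A(J, n) = 2*J*(-8/9 + n) (A(J, n) = (J + J)*(n - 8/9) = (2*J)*(-8/9 + n) = 2*J*(-8/9 + n))
-418 + A(-12, W(-5, 1)) = -418 + (2/9)*(-12)*(-8 + 9*(-6 + 3*1)) = -418 + (2/9)*(-12)*(-8 + 9*(-6 + 3)) = -418 + (2/9)*(-12)*(-8 + 9*(-3)) = -418 + (2/9)*(-12)*(-8 - 27) = -418 + (2/9)*(-12)*(-35) = -418 + 280/3 = -974/3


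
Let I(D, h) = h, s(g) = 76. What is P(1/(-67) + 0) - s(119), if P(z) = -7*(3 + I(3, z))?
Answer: -6492/67 ≈ -96.896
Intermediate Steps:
P(z) = -21 - 7*z (P(z) = -7*(3 + z) = -21 - 7*z)
P(1/(-67) + 0) - s(119) = (-21 - 7*(1/(-67) + 0)) - 1*76 = (-21 - 7*(-1/67 + 0)) - 76 = (-21 - 7*(-1/67)) - 76 = (-21 + 7/67) - 76 = -1400/67 - 76 = -6492/67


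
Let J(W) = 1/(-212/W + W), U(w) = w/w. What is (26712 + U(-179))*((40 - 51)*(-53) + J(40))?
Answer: 5404333743/347 ≈ 1.5574e+7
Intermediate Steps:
U(w) = 1
J(W) = 1/(W - 212/W)
(26712 + U(-179))*((40 - 51)*(-53) + J(40)) = (26712 + 1)*((40 - 51)*(-53) + 40/(-212 + 40²)) = 26713*(-11*(-53) + 40/(-212 + 1600)) = 26713*(583 + 40/1388) = 26713*(583 + 40*(1/1388)) = 26713*(583 + 10/347) = 26713*(202311/347) = 5404333743/347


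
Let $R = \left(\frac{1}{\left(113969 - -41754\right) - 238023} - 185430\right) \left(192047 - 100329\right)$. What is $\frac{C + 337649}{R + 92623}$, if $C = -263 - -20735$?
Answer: $- \frac{14736679150}{699845297260409} \approx -2.1057 \cdot 10^{-5}$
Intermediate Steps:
$R = - \frac{699849108696859}{41150}$ ($R = \left(\frac{1}{\left(113969 + 41754\right) - 238023} - 185430\right) 91718 = \left(\frac{1}{155723 - 238023} - 185430\right) 91718 = \left(\frac{1}{-82300} - 185430\right) 91718 = \left(- \frac{1}{82300} - 185430\right) 91718 = \left(- \frac{15260889001}{82300}\right) 91718 = - \frac{699849108696859}{41150} \approx -1.7007 \cdot 10^{10}$)
$C = 20472$ ($C = -263 + 20735 = 20472$)
$\frac{C + 337649}{R + 92623} = \frac{20472 + 337649}{- \frac{699849108696859}{41150} + 92623} = \frac{358121}{- \frac{699845297260409}{41150}} = 358121 \left(- \frac{41150}{699845297260409}\right) = - \frac{14736679150}{699845297260409}$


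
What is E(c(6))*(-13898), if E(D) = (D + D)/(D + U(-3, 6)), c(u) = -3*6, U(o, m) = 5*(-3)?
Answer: -166776/11 ≈ -15161.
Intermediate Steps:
U(o, m) = -15
c(u) = -18
E(D) = 2*D/(-15 + D) (E(D) = (D + D)/(D - 15) = (2*D)/(-15 + D) = 2*D/(-15 + D))
E(c(6))*(-13898) = (2*(-18)/(-15 - 18))*(-13898) = (2*(-18)/(-33))*(-13898) = (2*(-18)*(-1/33))*(-13898) = (12/11)*(-13898) = -166776/11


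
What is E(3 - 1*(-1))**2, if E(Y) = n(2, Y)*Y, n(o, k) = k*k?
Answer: 4096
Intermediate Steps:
n(o, k) = k**2
E(Y) = Y**3 (E(Y) = Y**2*Y = Y**3)
E(3 - 1*(-1))**2 = ((3 - 1*(-1))**3)**2 = ((3 + 1)**3)**2 = (4**3)**2 = 64**2 = 4096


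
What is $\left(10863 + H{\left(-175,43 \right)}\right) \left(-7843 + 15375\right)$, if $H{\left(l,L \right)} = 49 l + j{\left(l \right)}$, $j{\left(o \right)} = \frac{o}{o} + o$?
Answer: $15922648$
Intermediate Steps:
$j{\left(o \right)} = 1 + o$
$H{\left(l,L \right)} = 1 + 50 l$ ($H{\left(l,L \right)} = 49 l + \left(1 + l\right) = 1 + 50 l$)
$\left(10863 + H{\left(-175,43 \right)}\right) \left(-7843 + 15375\right) = \left(10863 + \left(1 + 50 \left(-175\right)\right)\right) \left(-7843 + 15375\right) = \left(10863 + \left(1 - 8750\right)\right) 7532 = \left(10863 - 8749\right) 7532 = 2114 \cdot 7532 = 15922648$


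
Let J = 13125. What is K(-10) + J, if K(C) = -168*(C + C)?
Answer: 16485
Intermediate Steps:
K(C) = -336*C
K(-10) + J = -336*(-10) + 13125 = 3360 + 13125 = 16485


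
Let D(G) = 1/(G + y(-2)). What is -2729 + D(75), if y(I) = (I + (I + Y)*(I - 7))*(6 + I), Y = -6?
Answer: -968794/355 ≈ -2729.0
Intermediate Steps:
y(I) = (6 + I)*(I + (-7 + I)*(-6 + I)) (y(I) = (I + (I - 6)*(I - 7))*(6 + I) = (I + (-6 + I)*(-7 + I))*(6 + I) = (I + (-7 + I)*(-6 + I))*(6 + I) = (6 + I)*(I + (-7 + I)*(-6 + I)))
D(G) = 1/(280 + G) (D(G) = 1/(G + (252 + (-2)³ - 30*(-2) - 6*(-2)²)) = 1/(G + (252 - 8 + 60 - 6*4)) = 1/(G + (252 - 8 + 60 - 24)) = 1/(G + 280) = 1/(280 + G))
-2729 + D(75) = -2729 + 1/(280 + 75) = -2729 + 1/355 = -968794/355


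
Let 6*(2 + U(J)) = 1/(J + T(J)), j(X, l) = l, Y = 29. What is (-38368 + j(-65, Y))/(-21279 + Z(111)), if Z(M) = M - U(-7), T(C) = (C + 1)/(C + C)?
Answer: 10581564/5841809 ≈ 1.8113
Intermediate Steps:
T(C) = (1 + C)/(2*C) (T(C) = (1 + C)/((2*C)) = (1 + C)*(1/(2*C)) = (1 + C)/(2*C))
U(J) = -2 + 1/(6*(J + (1 + J)/(2*J)))
Z(M) = 559/276 + M (Z(M) = M - (-6 - 12*(-7)² - 5*(-7))/(3*(1 - 7 + 2*(-7)²)) = M - (-6 - 12*49 + 35)/(3*(1 - 7 + 2*49)) = M - (-6 - 588 + 35)/(3*(1 - 7 + 98)) = M - (-559)/(3*92) = M - 1*(-559/276) = M + 559/276 = 559/276 + M)
(-38368 + j(-65, Y))/(-21279 + Z(111)) = (-38368 + 29)/(-21279 + (559/276 + 111)) = -38339/(-21279 + 31195/276) = -38339/(-5841809/276) = -38339*(-276/5841809) = 10581564/5841809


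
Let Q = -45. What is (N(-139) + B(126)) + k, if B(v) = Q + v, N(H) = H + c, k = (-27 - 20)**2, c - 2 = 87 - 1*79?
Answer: 2161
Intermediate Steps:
c = 10 (c = 2 + (87 - 1*79) = 2 + (87 - 79) = 2 + 8 = 10)
k = 2209 (k = (-47)**2 = 2209)
N(H) = 10 + H (N(H) = H + 10 = 10 + H)
B(v) = -45 + v
(N(-139) + B(126)) + k = ((10 - 139) + (-45 + 126)) + 2209 = (-129 + 81) + 2209 = -48 + 2209 = 2161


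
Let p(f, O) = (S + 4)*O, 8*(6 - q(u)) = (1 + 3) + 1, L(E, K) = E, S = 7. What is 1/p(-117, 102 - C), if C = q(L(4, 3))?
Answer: 8/8503 ≈ 0.00094084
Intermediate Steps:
q(u) = 43/8 (q(u) = 6 - ((1 + 3) + 1)/8 = 6 - (4 + 1)/8 = 6 - ⅛*5 = 6 - 5/8 = 43/8)
C = 43/8 ≈ 5.3750
p(f, O) = 11*O (p(f, O) = (7 + 4)*O = 11*O)
1/p(-117, 102 - C) = 1/(11*(102 - 1*43/8)) = 1/(11*(102 - 43/8)) = 1/(11*(773/8)) = 1/(8503/8) = 8/8503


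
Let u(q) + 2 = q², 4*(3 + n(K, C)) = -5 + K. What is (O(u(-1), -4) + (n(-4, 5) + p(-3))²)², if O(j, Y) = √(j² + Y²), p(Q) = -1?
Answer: 394977/256 + 625*√17/8 ≈ 1865.0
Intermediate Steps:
n(K, C) = -17/4 + K/4 (n(K, C) = -3 + (-5 + K)/4 = -3 + (-5/4 + K/4) = -17/4 + K/4)
u(q) = -2 + q²
O(j, Y) = √(Y² + j²)
(O(u(-1), -4) + (n(-4, 5) + p(-3))²)² = (√((-4)² + (-2 + (-1)²)²) + ((-17/4 + (¼)*(-4)) - 1)²)² = (√(16 + (-2 + 1)²) + ((-17/4 - 1) - 1)²)² = (√(16 + (-1)²) + (-21/4 - 1)²)² = (√(16 + 1) + (-25/4)²)² = (√17 + 625/16)² = (625/16 + √17)²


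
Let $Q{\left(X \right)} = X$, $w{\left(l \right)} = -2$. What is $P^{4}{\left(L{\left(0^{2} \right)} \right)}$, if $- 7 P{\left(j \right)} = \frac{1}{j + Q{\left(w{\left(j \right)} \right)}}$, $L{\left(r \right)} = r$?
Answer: $\frac{1}{38416} \approx 2.6031 \cdot 10^{-5}$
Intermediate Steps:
$P{\left(j \right)} = - \frac{1}{7 \left(-2 + j\right)}$ ($P{\left(j \right)} = - \frac{1}{7 \left(j - 2\right)} = - \frac{1}{7 \left(-2 + j\right)}$)
$P^{4}{\left(L{\left(0^{2} \right)} \right)} = \left(- \frac{1}{-14 + 7 \cdot 0^{2}}\right)^{4} = \left(- \frac{1}{-14 + 7 \cdot 0}\right)^{4} = \left(- \frac{1}{-14 + 0}\right)^{4} = \left(- \frac{1}{-14}\right)^{4} = \left(\left(-1\right) \left(- \frac{1}{14}\right)\right)^{4} = \left(\frac{1}{14}\right)^{4} = \frac{1}{38416}$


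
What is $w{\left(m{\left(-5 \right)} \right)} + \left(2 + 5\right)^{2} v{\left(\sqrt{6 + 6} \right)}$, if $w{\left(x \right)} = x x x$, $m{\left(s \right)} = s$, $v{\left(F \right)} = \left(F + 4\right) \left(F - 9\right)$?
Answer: $-1301 - 490 \sqrt{3} \approx -2149.7$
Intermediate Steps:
$v{\left(F \right)} = \left(-9 + F\right) \left(4 + F\right)$ ($v{\left(F \right)} = \left(4 + F\right) \left(-9 + F\right) = \left(-9 + F\right) \left(4 + F\right)$)
$w{\left(x \right)} = x^{3}$ ($w{\left(x \right)} = x^{2} x = x^{3}$)
$w{\left(m{\left(-5 \right)} \right)} + \left(2 + 5\right)^{2} v{\left(\sqrt{6 + 6} \right)} = \left(-5\right)^{3} + \left(2 + 5\right)^{2} \left(-36 + \left(\sqrt{6 + 6}\right)^{2} - 5 \sqrt{6 + 6}\right) = -125 + 7^{2} \left(-36 + \left(\sqrt{12}\right)^{2} - 5 \sqrt{12}\right) = -125 + 49 \left(-36 + \left(2 \sqrt{3}\right)^{2} - 5 \cdot 2 \sqrt{3}\right) = -125 + 49 \left(-36 + 12 - 10 \sqrt{3}\right) = -125 + 49 \left(-24 - 10 \sqrt{3}\right) = -125 - \left(1176 + 490 \sqrt{3}\right) = -1301 - 490 \sqrt{3}$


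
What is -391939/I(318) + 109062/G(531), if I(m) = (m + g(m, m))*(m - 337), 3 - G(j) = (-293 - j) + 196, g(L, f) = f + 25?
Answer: 1617023167/7924729 ≈ 204.05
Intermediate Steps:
g(L, f) = 25 + f
G(j) = 100 + j (G(j) = 3 - ((-293 - j) + 196) = 3 - (-97 - j) = 3 + (97 + j) = 100 + j)
I(m) = (-337 + m)*(25 + 2*m) (I(m) = (m + (25 + m))*(m - 337) = (25 + 2*m)*(-337 + m) = (-337 + m)*(25 + 2*m))
-391939/I(318) + 109062/G(531) = -391939/(-8425 - 649*318 + 2*318²) + 109062/(100 + 531) = -391939/(-8425 - 206382 + 2*101124) + 109062/631 = -391939/(-8425 - 206382 + 202248) + 109062*(1/631) = -391939/(-12559) + 109062/631 = -391939*(-1/12559) + 109062/631 = 391939/12559 + 109062/631 = 1617023167/7924729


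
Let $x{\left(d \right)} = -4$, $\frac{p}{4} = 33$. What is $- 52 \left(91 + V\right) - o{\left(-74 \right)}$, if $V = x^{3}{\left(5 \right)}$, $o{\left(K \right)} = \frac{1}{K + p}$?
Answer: $- \frac{81433}{58} \approx -1404.0$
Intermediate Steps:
$p = 132$ ($p = 4 \cdot 33 = 132$)
$o{\left(K \right)} = \frac{1}{132 + K}$ ($o{\left(K \right)} = \frac{1}{K + 132} = \frac{1}{132 + K}$)
$V = -64$ ($V = \left(-4\right)^{3} = -64$)
$- 52 \left(91 + V\right) - o{\left(-74 \right)} = - 52 \left(91 - 64\right) - \frac{1}{132 - 74} = \left(-52\right) 27 - \frac{1}{58} = -1404 - \frac{1}{58} = - \frac{81433}{58}$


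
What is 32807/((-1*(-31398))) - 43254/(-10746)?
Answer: 31678391/6248202 ≈ 5.0700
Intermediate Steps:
32807/((-1*(-31398))) - 43254/(-10746) = 32807/31398 - 43254*(-1/10746) = 32807*(1/31398) + 801/199 = 32807/31398 + 801/199 = 31678391/6248202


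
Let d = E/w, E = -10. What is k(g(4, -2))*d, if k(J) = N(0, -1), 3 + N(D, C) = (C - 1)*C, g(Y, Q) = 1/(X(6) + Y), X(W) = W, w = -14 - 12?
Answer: -5/13 ≈ -0.38462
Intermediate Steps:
w = -26
g(Y, Q) = 1/(6 + Y)
N(D, C) = -3 + C*(-1 + C) (N(D, C) = -3 + (C - 1)*C = -3 + (-1 + C)*C = -3 + C*(-1 + C))
k(J) = -1 (k(J) = -3 + (-1)² - 1*(-1) = -3 + 1 + 1 = -1)
d = 5/13 (d = -10/(-26) = -10*(-1/26) = 5/13 ≈ 0.38462)
k(g(4, -2))*d = -1*5/13 = -5/13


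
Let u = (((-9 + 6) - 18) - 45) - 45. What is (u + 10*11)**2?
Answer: 1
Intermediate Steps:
u = -111 (u = ((-3 - 18) - 45) - 45 = (-21 - 45) - 45 = -66 - 45 = -111)
(u + 10*11)**2 = (-111 + 10*11)**2 = (-111 + 110)**2 = (-1)**2 = 1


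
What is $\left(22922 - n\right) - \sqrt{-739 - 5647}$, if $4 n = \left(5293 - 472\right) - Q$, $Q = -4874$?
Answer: $\frac{81993}{4} - i \sqrt{6386} \approx 20498.0 - 79.912 i$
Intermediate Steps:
$n = \frac{9695}{4}$ ($n = \frac{\left(5293 - 472\right) - -4874}{4} = \frac{\left(5293 - 472\right) + 4874}{4} = \frac{4821 + 4874}{4} = \frac{1}{4} \cdot 9695 = \frac{9695}{4} \approx 2423.8$)
$\left(22922 - n\right) - \sqrt{-739 - 5647} = \left(22922 - \frac{9695}{4}\right) - \sqrt{-739 - 5647} = \left(22922 - \frac{9695}{4}\right) - \sqrt{-6386} = \frac{81993}{4} - i \sqrt{6386}$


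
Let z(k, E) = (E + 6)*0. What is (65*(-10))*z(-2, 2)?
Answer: 0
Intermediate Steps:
z(k, E) = 0 (z(k, E) = (6 + E)*0 = 0)
(65*(-10))*z(-2, 2) = (65*(-10))*0 = -650*0 = 0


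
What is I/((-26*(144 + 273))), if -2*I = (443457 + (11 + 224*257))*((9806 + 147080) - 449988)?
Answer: -12237887806/1807 ≈ -6.7725e+6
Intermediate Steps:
I = 73427326836 (I = -(443457 + (11 + 224*257))*((9806 + 147080) - 449988)/2 = -(443457 + (11 + 57568))*(156886 - 449988)/2 = -(443457 + 57579)*(-293102)/2 = -250518*(-293102) = -1/2*(-146854653672) = 73427326836)
I/((-26*(144 + 273))) = 73427326836/((-26*(144 + 273))) = 73427326836/((-26*417)) = 73427326836/(-10842) = 73427326836*(-1/10842) = -12237887806/1807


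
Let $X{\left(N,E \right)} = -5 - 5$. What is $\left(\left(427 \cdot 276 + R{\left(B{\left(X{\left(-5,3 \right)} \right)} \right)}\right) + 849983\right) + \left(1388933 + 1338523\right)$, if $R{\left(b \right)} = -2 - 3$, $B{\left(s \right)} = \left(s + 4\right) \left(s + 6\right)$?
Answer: $3695286$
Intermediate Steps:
$X{\left(N,E \right)} = -10$
$B{\left(s \right)} = \left(4 + s\right) \left(6 + s\right)$
$R{\left(b \right)} = -5$ ($R{\left(b \right)} = -2 - 3 = -5$)
$\left(\left(427 \cdot 276 + R{\left(B{\left(X{\left(-5,3 \right)} \right)} \right)}\right) + 849983\right) + \left(1388933 + 1338523\right) = \left(\left(427 \cdot 276 - 5\right) + 849983\right) + \left(1388933 + 1338523\right) = \left(\left(117852 - 5\right) + 849983\right) + 2727456 = \left(117847 + 849983\right) + 2727456 = 967830 + 2727456 = 3695286$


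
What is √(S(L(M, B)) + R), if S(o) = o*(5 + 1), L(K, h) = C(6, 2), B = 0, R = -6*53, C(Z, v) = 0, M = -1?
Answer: I*√318 ≈ 17.833*I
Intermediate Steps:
R = -318
L(K, h) = 0
S(o) = 6*o (S(o) = o*6 = 6*o)
√(S(L(M, B)) + R) = √(6*0 - 318) = √(0 - 318) = √(-318) = I*√318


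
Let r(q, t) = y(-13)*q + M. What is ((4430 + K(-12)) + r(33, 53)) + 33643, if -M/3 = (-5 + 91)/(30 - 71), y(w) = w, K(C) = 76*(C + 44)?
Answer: 1643374/41 ≈ 40082.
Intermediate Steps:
K(C) = 3344 + 76*C (K(C) = 76*(44 + C) = 3344 + 76*C)
M = 258/41 (M = -3*(-5 + 91)/(30 - 71) = -258/(-41) = -258*(-1)/41 = -3*(-86/41) = 258/41 ≈ 6.2927)
r(q, t) = 258/41 - 13*q (r(q, t) = -13*q + 258/41 = 258/41 - 13*q)
((4430 + K(-12)) + r(33, 53)) + 33643 = ((4430 + (3344 + 76*(-12))) + (258/41 - 13*33)) + 33643 = ((4430 + (3344 - 912)) + (258/41 - 429)) + 33643 = ((4430 + 2432) - 17331/41) + 33643 = (6862 - 17331/41) + 33643 = 264011/41 + 33643 = 1643374/41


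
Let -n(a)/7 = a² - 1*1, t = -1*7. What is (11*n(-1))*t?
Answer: 0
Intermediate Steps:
t = -7
n(a) = 7 - 7*a² (n(a) = -7*(a² - 1*1) = -7*(a² - 1) = -7*(-1 + a²) = 7 - 7*a²)
(11*n(-1))*t = (11*(7 - 7*(-1)²))*(-7) = (11*(7 - 7*1))*(-7) = (11*(7 - 7))*(-7) = (11*0)*(-7) = 0*(-7) = 0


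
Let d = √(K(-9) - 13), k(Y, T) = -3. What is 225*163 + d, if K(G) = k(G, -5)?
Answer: 36675 + 4*I ≈ 36675.0 + 4.0*I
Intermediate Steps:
K(G) = -3
d = 4*I (d = √(-3 - 13) = √(-16) = 4*I ≈ 4.0*I)
225*163 + d = 225*163 + 4*I = 36675 + 4*I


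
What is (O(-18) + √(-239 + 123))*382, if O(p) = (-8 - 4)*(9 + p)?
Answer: 41256 + 764*I*√29 ≈ 41256.0 + 4114.3*I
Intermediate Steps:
O(p) = -108 - 12*p (O(p) = -12*(9 + p) = -108 - 12*p)
(O(-18) + √(-239 + 123))*382 = ((-108 - 12*(-18)) + √(-239 + 123))*382 = ((-108 + 216) + √(-116))*382 = (108 + 2*I*√29)*382 = 41256 + 764*I*√29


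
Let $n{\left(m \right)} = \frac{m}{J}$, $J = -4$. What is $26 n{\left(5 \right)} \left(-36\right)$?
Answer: $1170$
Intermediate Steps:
$n{\left(m \right)} = - \frac{m}{4}$ ($n{\left(m \right)} = \frac{m}{-4} = m \left(- \frac{1}{4}\right) = - \frac{m}{4}$)
$26 n{\left(5 \right)} \left(-36\right) = 26 \left(\left(- \frac{1}{4}\right) 5\right) \left(-36\right) = 26 \left(- \frac{5}{4}\right) \left(-36\right) = \left(- \frac{65}{2}\right) \left(-36\right) = 1170$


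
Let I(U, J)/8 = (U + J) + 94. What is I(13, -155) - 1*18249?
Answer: -18633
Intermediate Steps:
I(U, J) = 752 + 8*J + 8*U (I(U, J) = 8*((U + J) + 94) = 8*((J + U) + 94) = 8*(94 + J + U) = 752 + 8*J + 8*U)
I(13, -155) - 1*18249 = (752 + 8*(-155) + 8*13) - 1*18249 = (752 - 1240 + 104) - 18249 = -384 - 18249 = -18633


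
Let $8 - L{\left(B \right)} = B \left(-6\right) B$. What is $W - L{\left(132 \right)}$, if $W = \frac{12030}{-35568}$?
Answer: $- \frac{619786261}{5928} \approx -1.0455 \cdot 10^{5}$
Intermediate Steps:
$L{\left(B \right)} = 8 + 6 B^{2}$ ($L{\left(B \right)} = 8 - B \left(-6\right) B = 8 - - 6 B B = 8 - - 6 B^{2} = 8 + 6 B^{2}$)
$W = - \frac{2005}{5928}$ ($W = 12030 \left(- \frac{1}{35568}\right) = - \frac{2005}{5928} \approx -0.33823$)
$W - L{\left(132 \right)} = - \frac{2005}{5928} - \left(8 + 6 \cdot 132^{2}\right) = - \frac{2005}{5928} - \left(8 + 6 \cdot 17424\right) = - \frac{2005}{5928} - \left(8 + 104544\right) = - \frac{2005}{5928} - 104552 = - \frac{619786261}{5928}$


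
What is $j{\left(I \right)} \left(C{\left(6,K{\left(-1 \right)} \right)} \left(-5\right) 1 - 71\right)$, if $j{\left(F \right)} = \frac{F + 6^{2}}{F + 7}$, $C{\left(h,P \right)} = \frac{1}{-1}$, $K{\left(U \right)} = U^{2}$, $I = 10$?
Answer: $- \frac{3036}{17} \approx -178.59$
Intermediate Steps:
$C{\left(h,P \right)} = -1$
$j{\left(F \right)} = \frac{36 + F}{7 + F}$ ($j{\left(F \right)} = \frac{F + 36}{7 + F} = \frac{36 + F}{7 + F}$)
$j{\left(I \right)} \left(C{\left(6,K{\left(-1 \right)} \right)} \left(-5\right) 1 - 71\right) = \frac{36 + 10}{7 + 10} \left(\left(-1\right) \left(-5\right) 1 - 71\right) = \frac{1}{17} \cdot 46 \left(5 \cdot 1 - 71\right) = \frac{1}{17} \cdot 46 \left(5 - 71\right) = \frac{46}{17} \left(-66\right) = - \frac{3036}{17}$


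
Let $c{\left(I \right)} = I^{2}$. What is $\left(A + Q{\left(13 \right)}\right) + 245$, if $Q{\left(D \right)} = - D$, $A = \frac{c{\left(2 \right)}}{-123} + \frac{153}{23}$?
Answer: $\frac{675055}{2829} \approx 238.62$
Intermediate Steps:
$A = \frac{18727}{2829}$ ($A = \frac{2^{2}}{-123} + \frac{153}{23} = 4 \left(- \frac{1}{123}\right) + 153 \cdot \frac{1}{23} = - \frac{4}{123} + \frac{153}{23} = \frac{18727}{2829} \approx 6.6197$)
$\left(A + Q{\left(13 \right)}\right) + 245 = \left(\frac{18727}{2829} - 13\right) + 245 = - \frac{18050}{2829} + 245 = \frac{675055}{2829}$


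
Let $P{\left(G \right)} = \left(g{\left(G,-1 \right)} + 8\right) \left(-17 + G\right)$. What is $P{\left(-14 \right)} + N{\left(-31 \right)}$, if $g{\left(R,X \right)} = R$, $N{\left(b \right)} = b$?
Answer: $155$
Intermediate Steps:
$P{\left(G \right)} = \left(-17 + G\right) \left(8 + G\right)$ ($P{\left(G \right)} = \left(G + 8\right) \left(-17 + G\right) = \left(8 + G\right) \left(-17 + G\right) = \left(-17 + G\right) \left(8 + G\right)$)
$P{\left(-14 \right)} + N{\left(-31 \right)} = \left(-136 + \left(-14\right)^{2} - -126\right) - 31 = \left(-136 + 196 + 126\right) - 31 = 186 - 31 = 155$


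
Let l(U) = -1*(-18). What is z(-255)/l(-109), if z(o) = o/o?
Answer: 1/18 ≈ 0.055556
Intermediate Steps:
l(U) = 18
z(o) = 1
z(-255)/l(-109) = 1/18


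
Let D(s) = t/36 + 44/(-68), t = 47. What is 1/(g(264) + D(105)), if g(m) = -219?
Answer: -612/133625 ≈ -0.0045800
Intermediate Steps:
D(s) = 403/612 (D(s) = 47/36 + 44/(-68) = 47*(1/36) + 44*(-1/68) = 47/36 - 11/17 = 403/612)
1/(g(264) + D(105)) = 1/(-219 + 403/612) = 1/(-133625/612) = -612/133625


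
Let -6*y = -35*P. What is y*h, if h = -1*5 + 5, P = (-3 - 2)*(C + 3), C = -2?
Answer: 0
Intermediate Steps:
P = -5 (P = (-3 - 2)*(-2 + 3) = -5*1 = -5)
h = 0 (h = -5 + 5 = 0)
y = -175/6 (y = -(-35)*(-5)/6 = -1/6*175 = -175/6 ≈ -29.167)
y*h = -175/6*0 = 0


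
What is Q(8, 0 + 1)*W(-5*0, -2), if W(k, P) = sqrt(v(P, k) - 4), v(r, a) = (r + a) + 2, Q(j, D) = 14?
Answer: 28*I ≈ 28.0*I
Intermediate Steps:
v(r, a) = 2 + a + r (v(r, a) = (a + r) + 2 = 2 + a + r)
W(k, P) = sqrt(-2 + P + k) (W(k, P) = sqrt((2 + k + P) - 4) = sqrt((2 + P + k) - 4) = sqrt(-2 + P + k))
Q(8, 0 + 1)*W(-5*0, -2) = 14*sqrt(-2 - 2 - 5*0) = 14*sqrt(-2 - 2 + 0) = 14*sqrt(-4) = 14*(2*I) = 28*I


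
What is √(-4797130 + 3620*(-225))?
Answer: I*√5611630 ≈ 2368.9*I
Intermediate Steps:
√(-4797130 + 3620*(-225)) = √(-4797130 - 814500) = √(-5611630) = I*√5611630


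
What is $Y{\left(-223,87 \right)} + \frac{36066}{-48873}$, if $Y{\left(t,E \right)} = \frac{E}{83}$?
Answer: $\frac{419491}{1352153} \approx 0.31024$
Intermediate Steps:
$Y{\left(t,E \right)} = \frac{E}{83}$ ($Y{\left(t,E \right)} = E \frac{1}{83} = \frac{E}{83}$)
$Y{\left(-223,87 \right)} + \frac{36066}{-48873} = \frac{1}{83} \cdot 87 + \frac{36066}{-48873} = \frac{87}{83} + 36066 \left(- \frac{1}{48873}\right) = \frac{87}{83} - \frac{12022}{16291} = \frac{419491}{1352153}$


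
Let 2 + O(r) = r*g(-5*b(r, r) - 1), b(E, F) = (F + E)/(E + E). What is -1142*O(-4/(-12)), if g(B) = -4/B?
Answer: 18272/9 ≈ 2030.2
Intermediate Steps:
b(E, F) = (E + F)/(2*E) (b(E, F) = (E + F)/((2*E)) = (E + F)*(1/(2*E)) = (E + F)/(2*E))
O(r) = -2 + 2*r/3 (O(r) = -2 + r*(-4/(-5*(r + r)/(2*r) - 1)) = -2 + r*(-4/(-5*2*r/(2*r) - 1)) = -2 + r*(-4/(-5*1 - 1)) = -2 + r*(-4/(-5 - 1)) = -2 + r*(-4/(-6)) = -2 + r*(-4*(-⅙)) = -2 + r*(⅔) = -2 + 2*r/3)
-1142*O(-4/(-12)) = -1142*(-2 + 2*(-4/(-12))/3) = -1142*(-2 + 2*(-4*(-1/12))/3) = -1142*(-2 + (⅔)*(⅓)) = -1142*(-2 + 2/9) = -1142*(-16/9) = 18272/9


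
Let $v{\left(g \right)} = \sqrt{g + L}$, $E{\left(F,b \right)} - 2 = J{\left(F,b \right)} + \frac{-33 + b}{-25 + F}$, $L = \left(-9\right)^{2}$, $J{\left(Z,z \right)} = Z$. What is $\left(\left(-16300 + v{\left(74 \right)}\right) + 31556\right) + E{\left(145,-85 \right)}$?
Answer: $\frac{924121}{60} + \sqrt{155} \approx 15414.0$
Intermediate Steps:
$L = 81$
$E{\left(F,b \right)} = 2 + F + \frac{-33 + b}{-25 + F}$ ($E{\left(F,b \right)} = 2 + \left(F + \frac{-33 + b}{-25 + F}\right) = 2 + F + \frac{-33 + b}{-25 + F}$)
$v{\left(g \right)} = \sqrt{81 + g}$ ($v{\left(g \right)} = \sqrt{g + 81} = \sqrt{81 + g}$)
$\left(\left(-16300 + v{\left(74 \right)}\right) + 31556\right) + E{\left(145,-85 \right)} = \left(\left(-16300 + \sqrt{81 + 74}\right) + 31556\right) + \frac{-83 - 85 + 145^{2} - 3335}{-25 + 145} = \left(\left(-16300 + \sqrt{155}\right) + 31556\right) + \frac{-83 - 85 + 21025 - 3335}{120} = \left(15256 + \sqrt{155}\right) + \frac{1}{120} \cdot 17522 = \left(15256 + \sqrt{155}\right) + \frac{8761}{60} = \frac{924121}{60} + \sqrt{155}$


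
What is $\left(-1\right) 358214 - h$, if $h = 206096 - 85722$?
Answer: $-478588$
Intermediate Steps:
$h = 120374$ ($h = 206096 - 85722 = 120374$)
$\left(-1\right) 358214 - h = \left(-1\right) 358214 - 120374 = -358214 - 120374 = -478588$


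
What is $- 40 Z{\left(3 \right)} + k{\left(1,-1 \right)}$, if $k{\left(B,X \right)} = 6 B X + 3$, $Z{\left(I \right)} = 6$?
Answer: $-243$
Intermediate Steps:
$k{\left(B,X \right)} = 3 + 6 B X$ ($k{\left(B,X \right)} = 6 B X + 3 = 3 + 6 B X$)
$- 40 Z{\left(3 \right)} + k{\left(1,-1 \right)} = \left(-40\right) 6 + \left(3 + 6 \cdot 1 \left(-1\right)\right) = -240 + \left(3 - 6\right) = -240 - 3 = -243$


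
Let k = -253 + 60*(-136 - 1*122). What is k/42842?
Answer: -15733/42842 ≈ -0.36723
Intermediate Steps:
k = -15733 (k = -253 + 60*(-136 - 122) = -253 + 60*(-258) = -253 - 15480 = -15733)
k/42842 = -15733/42842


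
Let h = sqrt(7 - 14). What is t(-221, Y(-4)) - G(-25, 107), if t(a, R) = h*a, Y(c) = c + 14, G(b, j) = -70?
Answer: 70 - 221*I*sqrt(7) ≈ 70.0 - 584.71*I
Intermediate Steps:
h = I*sqrt(7) (h = sqrt(-7) = I*sqrt(7) ≈ 2.6458*I)
Y(c) = 14 + c
t(a, R) = I*a*sqrt(7) (t(a, R) = (I*sqrt(7))*a = I*a*sqrt(7))
t(-221, Y(-4)) - G(-25, 107) = I*(-221)*sqrt(7) - 1*(-70) = -221*I*sqrt(7) + 70 = 70 - 221*I*sqrt(7)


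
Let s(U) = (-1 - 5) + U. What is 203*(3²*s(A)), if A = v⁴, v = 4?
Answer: 456750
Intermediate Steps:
A = 256 (A = 4⁴ = 256)
s(U) = -6 + U
203*(3²*s(A)) = 203*(3²*(-6 + 256)) = 203*(9*250) = 203*2250 = 456750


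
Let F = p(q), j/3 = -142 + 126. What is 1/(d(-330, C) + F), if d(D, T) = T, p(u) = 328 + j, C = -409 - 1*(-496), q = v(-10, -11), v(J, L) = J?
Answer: 1/367 ≈ 0.0027248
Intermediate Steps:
j = -48 (j = 3*(-142 + 126) = 3*(-16) = -48)
q = -10
C = 87 (C = -409 + 496 = 87)
p(u) = 280 (p(u) = 328 - 48 = 280)
F = 280
1/(d(-330, C) + F) = 1/(87 + 280) = 1/367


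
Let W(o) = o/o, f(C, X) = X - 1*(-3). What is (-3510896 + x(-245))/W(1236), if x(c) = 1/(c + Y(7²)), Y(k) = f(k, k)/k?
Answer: -41965739937/11953 ≈ -3.5109e+6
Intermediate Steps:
f(C, X) = 3 + X (f(C, X) = X + 3 = 3 + X)
Y(k) = (3 + k)/k
W(o) = 1
x(c) = 1/(52/49 + c) (x(c) = 1/(c + (3 + 7²)/(7²)) = 1/(c + (3 + 49)/49) = 1/(c + (1/49)*52) = 1/(c + 52/49) = 1/(52/49 + c))
(-3510896 + x(-245))/W(1236) = (-3510896 + 49/(52 + 49*(-245)))/1 = (-3510896 + 49/(52 - 12005))*1 = (-3510896 + 49/(-11953))*1 = (-3510896 + 49*(-1/11953))*1 = (-3510896 - 49/11953)*1 = -41965739937/11953*1 = -41965739937/11953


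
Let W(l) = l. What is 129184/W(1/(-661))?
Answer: -85390624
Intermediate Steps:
129184/W(1/(-661)) = 129184/(1/(-661)) = 129184/(-1/661) = 129184*(-661) = -85390624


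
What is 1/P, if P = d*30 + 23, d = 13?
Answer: 1/413 ≈ 0.0024213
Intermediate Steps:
P = 413 (P = 13*30 + 23 = 390 + 23 = 413)
1/P = 1/413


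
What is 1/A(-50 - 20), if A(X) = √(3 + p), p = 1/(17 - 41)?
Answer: 2*√426/71 ≈ 0.58140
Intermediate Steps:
p = -1/24 (p = 1/(-24) = -1/24 ≈ -0.041667)
A(X) = √426/12 (A(X) = √(3 - 1/24) = √(71/24) = √426/12)
1/A(-50 - 20) = 1/(√426/12) = 2*√426/71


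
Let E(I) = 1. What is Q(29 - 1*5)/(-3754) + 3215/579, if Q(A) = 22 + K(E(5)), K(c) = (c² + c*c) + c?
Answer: 12054635/2173566 ≈ 5.5460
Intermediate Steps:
K(c) = c + 2*c² (K(c) = (c² + c²) + c = 2*c² + c = c + 2*c²)
Q(A) = 25 (Q(A) = 22 + 1*(1 + 2*1) = 22 + 1*(1 + 2) = 22 + 1*3 = 22 + 3 = 25)
Q(29 - 1*5)/(-3754) + 3215/579 = 25/(-3754) + 3215/579 = 25*(-1/3754) + 3215*(1/579) = -25/3754 + 3215/579 = 12054635/2173566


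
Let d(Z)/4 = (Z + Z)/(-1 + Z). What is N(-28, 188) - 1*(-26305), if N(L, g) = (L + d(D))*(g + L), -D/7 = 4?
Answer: 668765/29 ≈ 23061.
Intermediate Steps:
D = -28 (D = -7*4 = -28)
d(Z) = 8*Z/(-1 + Z) (d(Z) = 4*((Z + Z)/(-1 + Z)) = 4*((2*Z)/(-1 + Z)) = 4*(2*Z/(-1 + Z)) = 8*Z/(-1 + Z))
N(L, g) = (224/29 + L)*(L + g) (N(L, g) = (L + 8*(-28)/(-1 - 28))*(g + L) = (L + 8*(-28)/(-29))*(L + g) = (L + 8*(-28)*(-1/29))*(L + g) = (L + 224/29)*(L + g) = (224/29 + L)*(L + g))
N(-28, 188) - 1*(-26305) = ((-28)**2 + (224/29)*(-28) + (224/29)*188 - 28*188) - 1*(-26305) = (784 - 6272/29 + 42112/29 - 5264) + 26305 = -94080/29 + 26305 = 668765/29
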